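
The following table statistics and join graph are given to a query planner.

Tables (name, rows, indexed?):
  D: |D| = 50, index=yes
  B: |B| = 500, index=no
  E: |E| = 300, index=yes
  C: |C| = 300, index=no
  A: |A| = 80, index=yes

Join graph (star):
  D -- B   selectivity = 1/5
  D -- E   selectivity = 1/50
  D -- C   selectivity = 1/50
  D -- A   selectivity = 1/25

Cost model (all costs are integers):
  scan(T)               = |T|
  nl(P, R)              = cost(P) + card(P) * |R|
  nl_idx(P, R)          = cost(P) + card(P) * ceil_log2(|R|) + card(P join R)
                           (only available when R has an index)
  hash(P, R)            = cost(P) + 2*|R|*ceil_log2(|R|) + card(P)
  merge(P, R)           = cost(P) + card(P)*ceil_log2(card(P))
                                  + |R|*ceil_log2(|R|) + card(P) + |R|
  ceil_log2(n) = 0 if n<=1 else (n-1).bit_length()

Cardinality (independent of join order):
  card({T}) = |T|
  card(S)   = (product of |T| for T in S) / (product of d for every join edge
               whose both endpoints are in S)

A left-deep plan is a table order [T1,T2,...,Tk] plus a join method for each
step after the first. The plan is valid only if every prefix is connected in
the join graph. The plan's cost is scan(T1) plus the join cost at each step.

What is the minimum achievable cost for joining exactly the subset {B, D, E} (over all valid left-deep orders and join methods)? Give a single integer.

8800

Selinger DP over subsets of {B,D,E}:
  {D}: scan cost=50, card=50
  {B}: scan cost=500, card=500
  {E}: scan cost=300, card=300
  {BD}: card=5000; try (D,hash)→1600, (B,merge)→5400, (D,merge)→5850, (D,nl_idx)→8500, (B,hash)→9100, (B,nl)→25050 …(+1); best=1600 via (D,hash)
  {DE}: card=300; try (E,nl_idx)→800, (D,hash)→1200, (D,nl_idx)→2400, (E,merge)→3400, (D,merge)→3650, (E,hash)→5500 …(+2); best=800 via (E,nl_idx)
  {BDE}: card=30000; try (B,merge)→8800, (B,hash)→10100, (E,hash)→12000, (E,merge)→74600, (E,nl_idx)→76600, (B,nl)→150800 …(+1); best=8800 via (B,merge)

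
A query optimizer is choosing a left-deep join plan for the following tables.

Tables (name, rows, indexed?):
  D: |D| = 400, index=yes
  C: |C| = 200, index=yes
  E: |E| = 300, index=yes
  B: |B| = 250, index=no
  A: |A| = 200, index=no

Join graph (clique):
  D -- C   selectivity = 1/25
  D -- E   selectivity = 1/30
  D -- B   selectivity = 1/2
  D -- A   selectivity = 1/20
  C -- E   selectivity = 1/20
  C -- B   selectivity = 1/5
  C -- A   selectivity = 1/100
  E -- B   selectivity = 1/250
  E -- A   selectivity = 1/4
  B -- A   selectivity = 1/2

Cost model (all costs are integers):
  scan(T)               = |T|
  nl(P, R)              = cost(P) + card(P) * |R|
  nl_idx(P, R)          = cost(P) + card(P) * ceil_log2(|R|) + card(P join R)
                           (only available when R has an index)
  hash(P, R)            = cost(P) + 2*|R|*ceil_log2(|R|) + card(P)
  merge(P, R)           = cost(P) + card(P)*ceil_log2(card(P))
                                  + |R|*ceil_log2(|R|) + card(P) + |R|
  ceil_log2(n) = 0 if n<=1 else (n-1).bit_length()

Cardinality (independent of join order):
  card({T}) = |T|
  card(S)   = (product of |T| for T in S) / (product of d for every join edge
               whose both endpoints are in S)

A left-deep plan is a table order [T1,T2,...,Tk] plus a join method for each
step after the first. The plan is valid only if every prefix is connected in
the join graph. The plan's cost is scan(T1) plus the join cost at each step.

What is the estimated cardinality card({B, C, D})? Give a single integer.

Tables in S: B(250), C(200), D(400)
Edges inside S: D-C(d=25), D-B(d=2), C-B(d=5)
numerator = 250 * 200 * 400 = 20000000
denominator = 25 * 2 * 5 = 250
card(S) = 20000000 / 250 = 80000

80000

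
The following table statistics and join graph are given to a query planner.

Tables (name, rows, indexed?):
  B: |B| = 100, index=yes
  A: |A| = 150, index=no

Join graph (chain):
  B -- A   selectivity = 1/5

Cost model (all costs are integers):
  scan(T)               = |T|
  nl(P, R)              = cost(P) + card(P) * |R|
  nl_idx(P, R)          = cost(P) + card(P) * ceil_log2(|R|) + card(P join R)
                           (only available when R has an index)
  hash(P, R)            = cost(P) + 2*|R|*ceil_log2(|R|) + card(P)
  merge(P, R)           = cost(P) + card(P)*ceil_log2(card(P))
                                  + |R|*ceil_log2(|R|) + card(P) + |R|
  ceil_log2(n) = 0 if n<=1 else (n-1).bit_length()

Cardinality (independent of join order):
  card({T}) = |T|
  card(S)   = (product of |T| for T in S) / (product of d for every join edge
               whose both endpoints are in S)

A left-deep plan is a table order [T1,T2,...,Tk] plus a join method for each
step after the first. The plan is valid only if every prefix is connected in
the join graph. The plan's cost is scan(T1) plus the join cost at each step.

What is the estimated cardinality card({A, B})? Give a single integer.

Tables in S: A(150), B(100)
Edges inside S: B-A(d=5)
numerator = 150 * 100 = 15000
denominator = 5 = 5
card(S) = 15000 / 5 = 3000

3000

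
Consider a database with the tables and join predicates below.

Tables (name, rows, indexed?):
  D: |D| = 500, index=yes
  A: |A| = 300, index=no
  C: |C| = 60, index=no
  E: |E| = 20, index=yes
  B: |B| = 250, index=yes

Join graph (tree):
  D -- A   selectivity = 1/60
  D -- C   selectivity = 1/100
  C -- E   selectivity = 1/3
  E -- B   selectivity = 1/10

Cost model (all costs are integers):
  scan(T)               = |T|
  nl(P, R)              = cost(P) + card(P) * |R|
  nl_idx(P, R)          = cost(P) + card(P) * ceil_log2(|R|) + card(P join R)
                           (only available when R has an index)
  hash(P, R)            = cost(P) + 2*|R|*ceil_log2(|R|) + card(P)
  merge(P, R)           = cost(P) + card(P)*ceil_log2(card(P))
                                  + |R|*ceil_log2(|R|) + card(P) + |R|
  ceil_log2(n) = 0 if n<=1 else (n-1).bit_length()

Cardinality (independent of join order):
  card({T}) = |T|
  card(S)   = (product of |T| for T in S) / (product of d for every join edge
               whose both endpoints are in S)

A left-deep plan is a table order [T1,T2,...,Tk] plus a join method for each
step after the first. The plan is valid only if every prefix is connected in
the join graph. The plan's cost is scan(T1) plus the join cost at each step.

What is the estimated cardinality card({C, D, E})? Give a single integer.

2000

Tables in S: C(60), D(500), E(20)
Edges inside S: D-C(d=100), C-E(d=3)
numerator = 60 * 500 * 20 = 600000
denominator = 100 * 3 = 300
card(S) = 600000 / 300 = 2000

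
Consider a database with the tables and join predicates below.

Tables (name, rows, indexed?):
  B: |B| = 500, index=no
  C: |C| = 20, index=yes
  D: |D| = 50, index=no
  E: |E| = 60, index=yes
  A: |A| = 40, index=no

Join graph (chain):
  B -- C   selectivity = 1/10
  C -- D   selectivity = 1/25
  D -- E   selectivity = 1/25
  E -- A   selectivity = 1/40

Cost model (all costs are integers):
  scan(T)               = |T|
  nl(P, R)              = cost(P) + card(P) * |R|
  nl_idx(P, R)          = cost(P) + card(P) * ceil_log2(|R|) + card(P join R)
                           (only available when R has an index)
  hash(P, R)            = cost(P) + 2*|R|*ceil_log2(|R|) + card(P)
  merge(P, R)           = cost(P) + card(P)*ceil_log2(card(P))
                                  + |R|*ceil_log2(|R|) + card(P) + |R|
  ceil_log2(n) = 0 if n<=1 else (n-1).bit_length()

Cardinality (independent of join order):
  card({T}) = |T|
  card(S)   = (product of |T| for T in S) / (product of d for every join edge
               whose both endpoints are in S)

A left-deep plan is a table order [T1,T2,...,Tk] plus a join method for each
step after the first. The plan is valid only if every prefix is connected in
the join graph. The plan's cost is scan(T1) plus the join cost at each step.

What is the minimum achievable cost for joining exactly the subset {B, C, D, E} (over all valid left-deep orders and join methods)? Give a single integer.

5520

Selinger DP over subsets of {B,C,D,E}:
  {B}: scan cost=500, card=500
  {C}: scan cost=20, card=20
  {D}: scan cost=50, card=50
  {E}: scan cost=60, card=60
  {BC}: card=1000; try (C,hash)→1200, (C,nl_idx)→4000, (B,merge)→5140, (C,merge)→5620, (B,hash)→9040, (B,nl)→10020 …(+1); best=1200 via (C,hash)
  {CD}: card=40; try (C,hash)→300, (C,nl_idx)→340, (D,merge)→490, (C,merge)→520, (D,hash)→640, (D,nl)→1020 …(+1); best=300 via (C,hash)
  {DE}: card=120; try (E,nl_idx)→470, (D,hash)→720, (E,hash)→820, (E,merge)→820, (D,merge)→830, (E,nl)→3050 …(+1); best=470 via (E,nl_idx)
  {BCD}: card=2000; try (D,hash)→2800, (B,merge)→5580, (B,hash)→9340, (D,merge)→12550, (B,nl)→20300, (D,nl)→51200; best=2800 via (D,hash)
  {CDE}: card=96; try (E,nl_idx)→636, (C,hash)→790, (E,merge)→1000, (E,hash)→1060, (C,nl_idx)→1166, (C,merge)→1550 …(+2); best=636 via (E,nl_idx)
  {BCDE}: card=4800; try (E,hash)→5520, (B,merge)→6404, (B,hash)→9732, (E,nl_idx)→19600, (E,merge)→27220, (B,nl)→48636 …(+1); best=5520 via (E,hash)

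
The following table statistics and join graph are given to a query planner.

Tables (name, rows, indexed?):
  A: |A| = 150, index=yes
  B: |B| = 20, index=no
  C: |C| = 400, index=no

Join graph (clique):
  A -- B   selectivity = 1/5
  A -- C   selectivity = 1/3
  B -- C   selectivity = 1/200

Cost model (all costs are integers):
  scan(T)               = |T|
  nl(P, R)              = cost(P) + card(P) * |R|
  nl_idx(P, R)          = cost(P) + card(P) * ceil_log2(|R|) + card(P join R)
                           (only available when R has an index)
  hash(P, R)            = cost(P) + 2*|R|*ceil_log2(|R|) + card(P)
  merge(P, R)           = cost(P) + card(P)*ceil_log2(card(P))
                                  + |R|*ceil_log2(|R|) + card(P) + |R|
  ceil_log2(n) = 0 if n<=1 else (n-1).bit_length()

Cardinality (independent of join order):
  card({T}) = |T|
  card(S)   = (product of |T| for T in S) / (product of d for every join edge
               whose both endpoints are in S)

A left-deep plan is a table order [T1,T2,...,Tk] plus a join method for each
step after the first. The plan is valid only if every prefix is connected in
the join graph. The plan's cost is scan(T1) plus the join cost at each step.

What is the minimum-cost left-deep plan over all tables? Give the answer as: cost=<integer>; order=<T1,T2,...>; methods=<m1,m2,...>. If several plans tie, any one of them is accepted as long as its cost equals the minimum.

cost=1720; order=C,B,A; methods=hash,nl_idx

Selinger DP (subsets sized 1..n):
  {A}: scan cost=150, card=150
  {B}: scan cost=20, card=20
  {C}: scan cost=400, card=400
  {AB}: card=600; try (B,hash)→500, (A,nl_idx)→780, (A,merge)→1490, (B,merge)→1620, (A,hash)→2440, (A,nl)→3020 …(+1); best=500 via (B,hash)
  {AC}: card=20000; try (A,hash)→3200, (C,merge)→5500, (A,merge)→5750, (C,hash)→7500, (A,nl_idx)→23600, (C,nl)→60150 …(+1); best=3200 via (A,hash)
  {BC}: card=40; try (B,hash)→1000, (C,merge)→4140, (B,merge)→4520, (C,hash)→7240, (C,nl)→8020, (B,nl)→8400; best=1000 via (B,hash)
  {ABC}: card=400; try (A,nl_idx)→1720, (A,merge)→2630, (A,hash)→3440, (A,nl)→7000, (C,hash)→8300, (C,merge)→11100 …(+4); best=1720 via (A,nl_idx)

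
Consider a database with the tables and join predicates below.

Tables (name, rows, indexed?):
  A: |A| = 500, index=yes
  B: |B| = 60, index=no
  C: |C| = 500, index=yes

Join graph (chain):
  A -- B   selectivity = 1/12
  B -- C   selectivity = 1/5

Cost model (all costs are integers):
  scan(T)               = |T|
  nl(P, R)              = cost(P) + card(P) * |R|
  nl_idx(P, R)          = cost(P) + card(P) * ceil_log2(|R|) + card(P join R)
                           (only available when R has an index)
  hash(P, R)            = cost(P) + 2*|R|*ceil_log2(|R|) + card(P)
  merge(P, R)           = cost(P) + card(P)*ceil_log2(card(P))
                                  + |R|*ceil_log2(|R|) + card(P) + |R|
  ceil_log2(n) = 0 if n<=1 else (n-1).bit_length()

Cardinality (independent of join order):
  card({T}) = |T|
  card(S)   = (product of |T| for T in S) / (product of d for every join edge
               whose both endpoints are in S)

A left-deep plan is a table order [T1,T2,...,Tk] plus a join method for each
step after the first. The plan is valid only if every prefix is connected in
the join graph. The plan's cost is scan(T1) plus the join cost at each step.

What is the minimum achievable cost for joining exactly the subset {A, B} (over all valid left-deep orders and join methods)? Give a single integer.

Selinger DP over subsets of {A,B}:
  {A}: scan cost=500, card=500
  {B}: scan cost=60, card=60
  {AB}: card=2500; try (B,hash)→1720, (A,nl_idx)→3100, (A,merge)→5480, (B,merge)→5920, (A,hash)→9120, (A,nl)→30060 …(+1); best=1720 via (B,hash)

1720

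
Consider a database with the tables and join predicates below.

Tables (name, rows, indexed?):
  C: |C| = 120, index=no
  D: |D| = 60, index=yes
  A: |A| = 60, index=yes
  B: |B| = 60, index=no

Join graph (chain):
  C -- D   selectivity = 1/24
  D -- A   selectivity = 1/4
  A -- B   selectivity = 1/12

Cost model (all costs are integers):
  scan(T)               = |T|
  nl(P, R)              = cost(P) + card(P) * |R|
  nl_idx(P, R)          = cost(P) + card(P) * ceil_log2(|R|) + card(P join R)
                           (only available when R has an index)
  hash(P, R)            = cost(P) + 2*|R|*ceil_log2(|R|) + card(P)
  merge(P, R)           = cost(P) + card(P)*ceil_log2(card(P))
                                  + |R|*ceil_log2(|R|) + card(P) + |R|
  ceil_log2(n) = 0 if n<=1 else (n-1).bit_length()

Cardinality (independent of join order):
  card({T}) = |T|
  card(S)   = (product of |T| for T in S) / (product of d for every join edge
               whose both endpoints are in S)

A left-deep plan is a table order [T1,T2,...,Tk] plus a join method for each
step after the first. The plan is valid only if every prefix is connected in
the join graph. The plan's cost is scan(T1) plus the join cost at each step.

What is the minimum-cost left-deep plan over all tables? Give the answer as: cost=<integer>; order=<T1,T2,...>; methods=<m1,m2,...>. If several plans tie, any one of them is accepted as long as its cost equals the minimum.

Selinger DP (subsets sized 1..n):
  {C}: scan cost=120, card=120
  {D}: scan cost=60, card=60
  {A}: scan cost=60, card=60
  {B}: scan cost=60, card=60
  {CD}: card=300; try (D,hash)→960, (D,nl_idx)→1140, (C,merge)→1440, (D,merge)→1500, (C,hash)→1800, (C,nl)→7260 …(+1); best=960 via (D,hash)
  {AD}: card=900; try (D,hash)→840, (A,hash)→840, (D,merge)→900, (A,merge)→900, (D,nl_idx)→1320, (A,nl_idx)→1320 …(+2); best=840 via (D,hash)
  {AB}: card=300; try (A,nl_idx)→720, (B,hash)→840, (A,hash)→840, (B,merge)→900, (A,merge)→900, (B,nl)→3660 …(+1); best=720 via (A,nl_idx)
  {ACD}: card=4500; try (A,hash)→1980, (C,hash)→3420, (A,merge)→4380, (A,nl_idx)→7260, (C,merge)→11700, (A,nl)→18960 …(+1); best=1980 via (A,hash)
  {ABD}: card=4500; try (D,hash)→1740, (B,hash)→2460, (D,merge)→4140, (D,nl_idx)→7020, (B,merge)→11160, (D,nl)→18720 …(+1); best=1740 via (D,hash)
  {ABCD}: card=22500; try (B,hash)→7200, (C,hash)→7920, (B,merge)→65400, (C,merge)→65700, (B,nl)→271980, (C,nl)→541740; best=7200 via (B,hash)

cost=7200; order=C,D,A,B; methods=hash,hash,hash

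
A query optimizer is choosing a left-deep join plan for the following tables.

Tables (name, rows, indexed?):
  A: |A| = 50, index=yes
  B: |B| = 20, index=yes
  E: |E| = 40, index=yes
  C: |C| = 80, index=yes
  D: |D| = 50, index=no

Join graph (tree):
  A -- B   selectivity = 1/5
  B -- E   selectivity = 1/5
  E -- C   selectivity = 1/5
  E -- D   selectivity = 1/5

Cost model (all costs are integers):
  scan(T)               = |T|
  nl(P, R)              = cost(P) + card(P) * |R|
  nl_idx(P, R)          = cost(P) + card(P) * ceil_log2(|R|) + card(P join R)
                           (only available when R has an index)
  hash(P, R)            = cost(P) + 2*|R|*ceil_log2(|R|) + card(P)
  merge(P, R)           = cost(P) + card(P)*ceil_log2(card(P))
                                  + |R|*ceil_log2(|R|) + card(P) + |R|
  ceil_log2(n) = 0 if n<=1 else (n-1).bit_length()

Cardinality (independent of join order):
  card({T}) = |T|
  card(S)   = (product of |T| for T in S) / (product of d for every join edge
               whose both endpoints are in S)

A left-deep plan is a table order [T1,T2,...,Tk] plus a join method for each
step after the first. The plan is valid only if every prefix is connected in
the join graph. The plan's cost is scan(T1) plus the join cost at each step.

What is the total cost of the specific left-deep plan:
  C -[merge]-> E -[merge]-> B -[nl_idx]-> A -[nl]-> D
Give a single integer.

1329120

step 1: scan C: cost=80, card=80
step 2: join E via merge
    card(P join E) = 80*40/(5) = 640
    cost = 80 + 80*7 + 40*6 + 80 + 40 = 1000
step 3: join B via merge
    card(P join B) = 640*20/(5) = 2560
    cost = 1000 + 640*10 + 20*5 + 640 + 20 = 8160
step 4: join A via nl_idx
    card(P join A) = 2560*50/(5) = 25600
    cost = 8160 + 2560*6 + 25600 = 49120
step 5: join D via nl
    card(P join D) = 25600*50/(5) = 256000
    cost = 49120 + 25600*50 = 1329120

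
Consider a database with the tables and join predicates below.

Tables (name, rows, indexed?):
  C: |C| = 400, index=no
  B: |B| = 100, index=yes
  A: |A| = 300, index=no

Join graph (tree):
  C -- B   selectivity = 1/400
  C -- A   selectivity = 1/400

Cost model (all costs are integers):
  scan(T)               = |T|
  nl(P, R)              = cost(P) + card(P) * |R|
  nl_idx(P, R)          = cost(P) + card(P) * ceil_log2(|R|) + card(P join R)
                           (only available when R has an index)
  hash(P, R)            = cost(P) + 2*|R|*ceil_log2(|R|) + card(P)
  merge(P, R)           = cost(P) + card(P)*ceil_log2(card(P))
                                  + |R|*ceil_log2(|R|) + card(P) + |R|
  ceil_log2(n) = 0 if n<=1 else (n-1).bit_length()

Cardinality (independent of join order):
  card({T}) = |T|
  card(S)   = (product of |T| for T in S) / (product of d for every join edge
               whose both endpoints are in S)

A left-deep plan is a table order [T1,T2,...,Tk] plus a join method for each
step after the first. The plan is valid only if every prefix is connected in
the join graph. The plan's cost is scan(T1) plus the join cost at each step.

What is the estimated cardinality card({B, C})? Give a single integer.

Tables in S: B(100), C(400)
Edges inside S: C-B(d=400)
numerator = 100 * 400 = 40000
denominator = 400 = 400
card(S) = 40000 / 400 = 100

100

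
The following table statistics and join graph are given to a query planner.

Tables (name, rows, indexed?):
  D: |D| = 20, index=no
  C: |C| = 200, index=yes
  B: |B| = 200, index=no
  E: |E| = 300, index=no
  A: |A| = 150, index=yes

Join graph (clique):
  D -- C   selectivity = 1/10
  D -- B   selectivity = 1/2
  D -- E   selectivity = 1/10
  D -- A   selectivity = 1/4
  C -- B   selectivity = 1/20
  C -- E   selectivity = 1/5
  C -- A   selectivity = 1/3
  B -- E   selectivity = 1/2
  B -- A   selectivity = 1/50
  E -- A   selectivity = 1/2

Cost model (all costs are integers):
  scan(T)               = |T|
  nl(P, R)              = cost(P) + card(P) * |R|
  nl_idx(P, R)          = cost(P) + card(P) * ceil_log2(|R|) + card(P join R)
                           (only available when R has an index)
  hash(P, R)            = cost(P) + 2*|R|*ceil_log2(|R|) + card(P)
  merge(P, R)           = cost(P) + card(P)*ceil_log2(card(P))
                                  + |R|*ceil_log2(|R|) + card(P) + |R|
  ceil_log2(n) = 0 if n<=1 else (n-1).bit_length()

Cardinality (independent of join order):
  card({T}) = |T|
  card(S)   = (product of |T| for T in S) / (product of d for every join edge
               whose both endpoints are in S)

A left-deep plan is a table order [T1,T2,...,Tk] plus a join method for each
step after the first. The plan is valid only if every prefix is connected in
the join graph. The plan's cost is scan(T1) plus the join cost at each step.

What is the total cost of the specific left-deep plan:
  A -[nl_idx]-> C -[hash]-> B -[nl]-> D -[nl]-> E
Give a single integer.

214550

step 1: scan A: cost=150, card=150
step 2: join C via nl_idx
    card(P join C) = 150*200/(3) = 10000
    cost = 150 + 150*8 + 10000 = 11350
step 3: join B via hash
    card(P join B) = 10000*200/(20*50) = 2000
    cost = 11350 + 2*200*8 + 10000 = 24550
step 4: join D via nl
    card(P join D) = 2000*20/(10*2*4) = 500
    cost = 24550 + 2000*20 = 64550
step 5: join E via nl
    card(P join E) = 500*300/(10*5*2*2) = 750
    cost = 64550 + 500*300 = 214550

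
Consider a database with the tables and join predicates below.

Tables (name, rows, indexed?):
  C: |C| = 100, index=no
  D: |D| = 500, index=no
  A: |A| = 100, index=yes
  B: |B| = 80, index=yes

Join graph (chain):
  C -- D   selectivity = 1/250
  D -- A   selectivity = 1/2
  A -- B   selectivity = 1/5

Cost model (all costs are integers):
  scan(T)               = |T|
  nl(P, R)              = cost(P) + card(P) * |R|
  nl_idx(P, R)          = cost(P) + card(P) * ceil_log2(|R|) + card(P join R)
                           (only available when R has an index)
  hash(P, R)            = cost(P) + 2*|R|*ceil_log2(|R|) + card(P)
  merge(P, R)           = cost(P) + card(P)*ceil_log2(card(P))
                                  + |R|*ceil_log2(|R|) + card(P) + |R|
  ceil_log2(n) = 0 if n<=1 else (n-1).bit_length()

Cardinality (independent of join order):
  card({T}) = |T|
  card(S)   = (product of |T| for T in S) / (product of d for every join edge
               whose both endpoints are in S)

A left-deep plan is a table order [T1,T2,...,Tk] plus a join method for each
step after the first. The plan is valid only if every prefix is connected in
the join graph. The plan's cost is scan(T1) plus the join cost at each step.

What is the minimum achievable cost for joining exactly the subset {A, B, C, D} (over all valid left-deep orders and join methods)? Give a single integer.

15120

Selinger DP over subsets of {A,B,C,D}:
  {C}: scan cost=100, card=100
  {D}: scan cost=500, card=500
  {A}: scan cost=100, card=100
  {B}: scan cost=80, card=80
  {CD}: card=200; try (C,hash)→2400, (D,merge)→5900, (C,merge)→6300, (D,hash)→9200, (D,nl)→50100, (C,nl)→50500; best=2400 via (C,hash)
  {AD}: card=25000; try (A,hash)→2400, (D,merge)→5900, (A,merge)→6300, (D,hash)→9200, (A,nl_idx)→29000, (D,nl)→50100 …(+1); best=2400 via (A,hash)
  {AB}: card=1600; try (B,hash)→1320, (A,merge)→1520, (B,merge)→1540, (A,hash)→1560, (A,nl_idx)→2240, (B,nl_idx)→2400 …(+2); best=1320 via (B,hash)
  {ACD}: card=10000; try (A,hash)→4000, (A,merge)→5000, (A,nl_idx)→13800, (A,nl)→22400, (C,hash)→28800, (C,merge)→403200 …(+1); best=4000 via (A,hash)
  {ABD}: card=400000; try (D,hash)→11920, (D,merge)→25520, (B,hash)→28520, (B,merge)→403040, (B,nl_idx)→577400, (D,nl)→801320 …(+1); best=11920 via (D,hash)
  {ABCD}: card=160000; try (B,hash)→15120, (B,merge)→154640, (B,nl_idx)→234000, (C,hash)→413320, (B,nl)→804000, (C,merge)→8012720 …(+1); best=15120 via (B,hash)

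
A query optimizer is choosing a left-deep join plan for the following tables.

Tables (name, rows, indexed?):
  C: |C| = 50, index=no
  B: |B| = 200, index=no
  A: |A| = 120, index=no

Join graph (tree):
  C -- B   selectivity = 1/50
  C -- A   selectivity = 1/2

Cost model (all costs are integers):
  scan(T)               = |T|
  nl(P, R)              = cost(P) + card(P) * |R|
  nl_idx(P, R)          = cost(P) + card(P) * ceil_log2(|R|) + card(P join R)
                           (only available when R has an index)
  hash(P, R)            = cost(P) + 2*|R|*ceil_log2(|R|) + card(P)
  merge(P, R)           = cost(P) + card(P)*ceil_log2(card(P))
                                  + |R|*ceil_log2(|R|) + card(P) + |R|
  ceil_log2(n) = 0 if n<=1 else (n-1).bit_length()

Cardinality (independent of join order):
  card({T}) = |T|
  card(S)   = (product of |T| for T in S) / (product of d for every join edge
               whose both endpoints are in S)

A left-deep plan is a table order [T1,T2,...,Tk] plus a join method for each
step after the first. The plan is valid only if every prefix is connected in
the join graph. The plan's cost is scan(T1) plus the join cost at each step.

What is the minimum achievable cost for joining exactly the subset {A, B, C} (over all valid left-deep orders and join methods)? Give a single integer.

Selinger DP over subsets of {A,B,C}:
  {C}: scan cost=50, card=50
  {B}: scan cost=200, card=200
  {A}: scan cost=120, card=120
  {BC}: card=200; try (C,hash)→1000, (B,merge)→2200, (C,merge)→2350, (B,hash)→3300, (B,nl)→10050, (C,nl)→10200; best=1000 via (C,hash)
  {AC}: card=3000; try (C,hash)→840, (A,merge)→1360, (C,merge)→1430, (A,hash)→1780, (A,nl)→6050, (C,nl)→6120; best=840 via (C,hash)
  {ABC}: card=12000; try (A,hash)→2880, (A,merge)→3760, (B,hash)→7040, (A,nl)→25000, (B,merge)→41640, (B,nl)→600840; best=2880 via (A,hash)

2880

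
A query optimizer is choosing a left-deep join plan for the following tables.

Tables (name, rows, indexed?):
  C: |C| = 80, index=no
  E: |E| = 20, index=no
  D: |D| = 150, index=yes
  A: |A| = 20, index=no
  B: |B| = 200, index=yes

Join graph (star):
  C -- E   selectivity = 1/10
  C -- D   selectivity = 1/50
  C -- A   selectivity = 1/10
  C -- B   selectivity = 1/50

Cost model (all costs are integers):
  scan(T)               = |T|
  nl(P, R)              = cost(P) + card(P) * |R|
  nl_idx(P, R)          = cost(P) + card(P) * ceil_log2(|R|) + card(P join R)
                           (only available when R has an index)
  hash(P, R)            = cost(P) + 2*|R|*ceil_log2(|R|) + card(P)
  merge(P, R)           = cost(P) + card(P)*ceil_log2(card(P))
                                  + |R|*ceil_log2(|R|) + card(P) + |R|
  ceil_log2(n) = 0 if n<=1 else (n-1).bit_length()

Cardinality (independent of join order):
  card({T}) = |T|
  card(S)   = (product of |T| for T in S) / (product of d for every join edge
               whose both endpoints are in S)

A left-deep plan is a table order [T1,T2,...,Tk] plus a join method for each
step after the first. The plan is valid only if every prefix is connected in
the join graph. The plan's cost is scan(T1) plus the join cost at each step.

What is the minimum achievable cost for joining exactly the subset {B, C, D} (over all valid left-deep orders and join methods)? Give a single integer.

3760

Selinger DP over subsets of {B,C,D}:
  {C}: scan cost=80, card=80
  {D}: scan cost=150, card=150
  {B}: scan cost=200, card=200
  {CD}: card=240; try (D,nl_idx)→960, (C,hash)→1420, (D,merge)→2070, (C,merge)→2140, (D,hash)→2560, (D,nl)→12080 …(+1); best=960 via (D,nl_idx)
  {BC}: card=320; try (B,nl_idx)→1040, (C,hash)→1520, (B,merge)→2520, (C,merge)→2640, (B,hash)→3360, (B,nl)→16080 …(+1); best=1040 via (B,nl_idx)
  {BCD}: card=960; try (D,hash)→3760, (B,nl_idx)→3840, (B,hash)→4400, (D,nl_idx)→4560, (B,merge)→4920, (D,merge)→5590 …(+2); best=3760 via (D,hash)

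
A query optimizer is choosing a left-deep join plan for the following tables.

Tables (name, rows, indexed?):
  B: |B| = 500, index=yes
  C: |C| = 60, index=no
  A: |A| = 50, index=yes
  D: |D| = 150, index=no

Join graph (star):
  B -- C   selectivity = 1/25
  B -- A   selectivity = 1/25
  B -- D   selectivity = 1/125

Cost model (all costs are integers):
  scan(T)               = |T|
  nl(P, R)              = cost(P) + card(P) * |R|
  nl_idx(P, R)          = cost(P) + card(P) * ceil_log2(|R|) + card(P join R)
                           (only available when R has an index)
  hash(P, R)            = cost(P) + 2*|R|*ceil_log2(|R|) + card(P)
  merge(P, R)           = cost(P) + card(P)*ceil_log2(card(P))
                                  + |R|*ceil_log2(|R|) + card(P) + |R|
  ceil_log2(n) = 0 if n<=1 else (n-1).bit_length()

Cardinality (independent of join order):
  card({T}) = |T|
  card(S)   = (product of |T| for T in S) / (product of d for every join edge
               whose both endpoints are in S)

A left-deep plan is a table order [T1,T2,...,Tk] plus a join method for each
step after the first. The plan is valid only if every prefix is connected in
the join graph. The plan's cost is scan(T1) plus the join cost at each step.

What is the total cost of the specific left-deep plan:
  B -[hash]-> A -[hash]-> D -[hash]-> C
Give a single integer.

step 1: scan B: cost=500, card=500
step 2: join A via hash
    card(P join A) = 500*50/(25) = 1000
    cost = 500 + 2*50*6 + 500 = 1600
step 3: join D via hash
    card(P join D) = 1000*150/(125) = 1200
    cost = 1600 + 2*150*8 + 1000 = 5000
step 4: join C via hash
    card(P join C) = 1200*60/(25) = 2880
    cost = 5000 + 2*60*6 + 1200 = 6920

6920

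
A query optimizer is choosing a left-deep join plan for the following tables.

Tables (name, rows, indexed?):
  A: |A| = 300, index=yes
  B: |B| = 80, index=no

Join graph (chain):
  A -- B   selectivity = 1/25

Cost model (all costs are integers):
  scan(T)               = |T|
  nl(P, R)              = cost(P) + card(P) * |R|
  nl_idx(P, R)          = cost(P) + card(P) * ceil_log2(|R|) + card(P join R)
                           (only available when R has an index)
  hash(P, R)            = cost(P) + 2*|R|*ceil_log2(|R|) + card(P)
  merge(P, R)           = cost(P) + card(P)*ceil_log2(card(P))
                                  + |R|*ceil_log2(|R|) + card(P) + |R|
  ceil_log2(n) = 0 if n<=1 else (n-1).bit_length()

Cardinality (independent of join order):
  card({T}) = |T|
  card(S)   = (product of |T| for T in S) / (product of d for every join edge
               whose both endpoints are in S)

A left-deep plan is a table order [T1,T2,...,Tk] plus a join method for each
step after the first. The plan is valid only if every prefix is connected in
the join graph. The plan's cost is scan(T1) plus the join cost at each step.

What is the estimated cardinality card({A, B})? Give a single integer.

960

Tables in S: A(300), B(80)
Edges inside S: A-B(d=25)
numerator = 300 * 80 = 24000
denominator = 25 = 25
card(S) = 24000 / 25 = 960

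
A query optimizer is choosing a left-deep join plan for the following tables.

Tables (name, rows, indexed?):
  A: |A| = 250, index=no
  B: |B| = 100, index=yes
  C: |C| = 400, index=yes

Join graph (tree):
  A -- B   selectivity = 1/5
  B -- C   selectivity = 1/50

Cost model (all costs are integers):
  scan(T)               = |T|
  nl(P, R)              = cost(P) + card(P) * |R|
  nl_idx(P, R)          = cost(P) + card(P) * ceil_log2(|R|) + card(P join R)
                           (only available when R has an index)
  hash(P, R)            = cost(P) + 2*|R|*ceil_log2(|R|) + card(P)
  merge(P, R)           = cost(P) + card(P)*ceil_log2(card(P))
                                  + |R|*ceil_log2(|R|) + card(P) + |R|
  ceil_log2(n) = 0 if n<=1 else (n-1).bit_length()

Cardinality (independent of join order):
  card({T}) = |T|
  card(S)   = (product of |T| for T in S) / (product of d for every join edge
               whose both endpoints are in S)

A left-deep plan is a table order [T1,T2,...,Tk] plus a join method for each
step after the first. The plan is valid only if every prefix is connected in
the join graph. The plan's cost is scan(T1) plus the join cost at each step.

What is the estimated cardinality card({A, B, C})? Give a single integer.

40000

Tables in S: A(250), B(100), C(400)
Edges inside S: A-B(d=5), B-C(d=50)
numerator = 250 * 100 * 400 = 10000000
denominator = 5 * 50 = 250
card(S) = 10000000 / 250 = 40000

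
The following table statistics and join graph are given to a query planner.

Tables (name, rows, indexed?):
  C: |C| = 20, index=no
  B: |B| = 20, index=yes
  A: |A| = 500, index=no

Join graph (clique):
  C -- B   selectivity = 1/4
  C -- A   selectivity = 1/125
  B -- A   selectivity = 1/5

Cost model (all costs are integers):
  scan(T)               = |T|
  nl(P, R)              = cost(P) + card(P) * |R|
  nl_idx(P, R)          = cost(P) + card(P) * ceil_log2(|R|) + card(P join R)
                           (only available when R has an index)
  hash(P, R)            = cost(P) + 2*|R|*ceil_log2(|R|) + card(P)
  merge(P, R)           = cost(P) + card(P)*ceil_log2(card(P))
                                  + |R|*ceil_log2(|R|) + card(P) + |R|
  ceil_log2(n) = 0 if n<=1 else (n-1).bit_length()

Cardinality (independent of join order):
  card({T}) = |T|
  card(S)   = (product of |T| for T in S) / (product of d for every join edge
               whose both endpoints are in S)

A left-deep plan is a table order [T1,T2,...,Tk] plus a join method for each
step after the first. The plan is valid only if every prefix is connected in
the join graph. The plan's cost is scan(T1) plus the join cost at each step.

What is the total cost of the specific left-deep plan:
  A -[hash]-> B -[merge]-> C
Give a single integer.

25320

step 1: scan A: cost=500, card=500
step 2: join B via hash
    card(P join B) = 500*20/(5) = 2000
    cost = 500 + 2*20*5 + 500 = 1200
step 3: join C via merge
    card(P join C) = 2000*20/(4*125) = 80
    cost = 1200 + 2000*11 + 20*5 + 2000 + 20 = 25320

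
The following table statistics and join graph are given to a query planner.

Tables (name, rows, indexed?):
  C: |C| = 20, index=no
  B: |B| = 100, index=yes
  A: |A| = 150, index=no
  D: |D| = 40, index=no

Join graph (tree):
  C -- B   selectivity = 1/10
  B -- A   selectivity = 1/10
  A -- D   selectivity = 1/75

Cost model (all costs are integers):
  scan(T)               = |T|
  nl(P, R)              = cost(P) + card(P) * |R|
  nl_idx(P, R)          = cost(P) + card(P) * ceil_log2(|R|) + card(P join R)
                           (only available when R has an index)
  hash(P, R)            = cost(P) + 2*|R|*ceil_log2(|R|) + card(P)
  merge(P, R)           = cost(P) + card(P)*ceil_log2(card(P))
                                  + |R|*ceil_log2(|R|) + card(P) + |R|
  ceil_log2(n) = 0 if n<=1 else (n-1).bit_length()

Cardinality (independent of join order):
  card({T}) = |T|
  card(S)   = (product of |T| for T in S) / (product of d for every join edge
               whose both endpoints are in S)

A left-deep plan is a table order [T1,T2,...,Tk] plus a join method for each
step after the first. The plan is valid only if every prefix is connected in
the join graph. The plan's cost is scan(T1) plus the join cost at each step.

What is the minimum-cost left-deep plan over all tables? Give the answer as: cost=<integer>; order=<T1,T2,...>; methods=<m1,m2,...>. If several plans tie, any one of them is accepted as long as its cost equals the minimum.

cost=3140; order=A,D,B,C; methods=hash,nl_idx,hash

Selinger DP (subsets sized 1..n):
  {C}: scan cost=20, card=20
  {B}: scan cost=100, card=100
  {A}: scan cost=150, card=150
  {D}: scan cost=40, card=40
  {BC}: card=200; try (B,nl_idx)→360, (C,hash)→400, (B,merge)→940, (C,merge)→1020, (B,hash)→1440, (B,nl)→2020 …(+1); best=360 via (B,nl_idx)
  {AB}: card=1500; try (B,hash)→1700, (A,merge)→2250, (B,merge)→2300, (A,hash)→2600, (B,nl_idx)→2700, (A,nl)→15100 …(+1); best=1700 via (B,hash)
  {AD}: card=80; try (D,hash)→780, (A,merge)→1670, (D,merge)→1780, (A,hash)→2480, (A,nl)→6040, (D,nl)→6150; best=780 via (D,hash)
  {ABC}: card=3000; try (A,hash)→2960, (C,hash)→3400, (A,merge)→3510, (C,merge)→19820, (A,nl)→30360, (C,nl)→31700; best=2960 via (A,hash)
  {ABD}: card=800; try (B,nl_idx)→2140, (B,merge)→2220, (B,hash)→2260, (D,hash)→3680, (B,nl)→8780, (D,merge)→19980 …(+1); best=2140 via (B,nl_idx)
  {ABCD}: card=1600; try (C,hash)→3140, (D,hash)→6440, (C,merge)→11060, (C,nl)→18140, (D,merge)→42240, (D,nl)→122960; best=3140 via (C,hash)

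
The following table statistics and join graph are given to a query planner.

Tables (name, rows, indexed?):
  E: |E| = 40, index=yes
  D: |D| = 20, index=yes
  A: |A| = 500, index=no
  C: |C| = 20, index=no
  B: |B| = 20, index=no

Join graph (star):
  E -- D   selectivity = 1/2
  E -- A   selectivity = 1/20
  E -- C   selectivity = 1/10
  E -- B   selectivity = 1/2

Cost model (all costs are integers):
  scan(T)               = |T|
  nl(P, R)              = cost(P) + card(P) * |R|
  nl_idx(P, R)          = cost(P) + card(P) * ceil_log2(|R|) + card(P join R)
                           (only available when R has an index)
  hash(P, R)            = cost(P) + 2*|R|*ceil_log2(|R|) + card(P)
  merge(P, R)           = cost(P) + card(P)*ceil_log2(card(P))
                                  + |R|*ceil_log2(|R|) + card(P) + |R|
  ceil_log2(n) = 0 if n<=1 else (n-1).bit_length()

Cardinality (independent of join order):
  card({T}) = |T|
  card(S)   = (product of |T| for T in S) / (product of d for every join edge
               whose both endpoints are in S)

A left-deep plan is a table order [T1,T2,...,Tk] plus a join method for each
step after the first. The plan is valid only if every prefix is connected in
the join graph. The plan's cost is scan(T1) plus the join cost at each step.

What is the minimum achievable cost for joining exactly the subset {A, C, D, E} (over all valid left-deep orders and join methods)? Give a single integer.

Selinger DP over subsets of {A,C,D,E}:
  {E}: scan cost=40, card=40
  {D}: scan cost=20, card=20
  {A}: scan cost=500, card=500
  {C}: scan cost=20, card=20
  {DE}: card=400; try (D,hash)→280, (E,merge)→420, (D,merge)→440, (E,hash)→520, (E,nl_idx)→540, (D,nl_idx)→640 …(+2); best=280 via (D,hash)
  {AE}: card=1000; try (E,hash)→1480, (E,nl_idx)→4500, (A,merge)→5320, (E,merge)→5780, (A,hash)→9080, (A,nl)→20040 …(+1); best=1480 via (E,hash)
  {CE}: card=80; try (E,nl_idx)→220, (C,hash)→280, (E,merge)→420, (C,merge)→440, (E,hash)→520, (E,nl)→820 …(+1); best=220 via (E,nl_idx)
  {ADE}: card=10000; try (D,hash)→2680, (A,merge)→9280, (A,hash)→9680, (D,merge)→12600, (D,nl_idx)→16480, (D,nl)→21480 …(+1); best=2680 via (D,hash)
  {CDE}: card=800; try (D,hash)→500, (C,hash)→880, (D,merge)→980, (D,nl_idx)→1420, (D,nl)→1820, (C,merge)→4400 …(+1); best=500 via (D,hash)
  {ACE}: card=2000; try (C,hash)→2680, (A,merge)→5860, (A,hash)→9300, (C,merge)→12600, (C,nl)→21480, (A,nl)→40220; best=2680 via (C,hash)
  {ACDE}: card=20000; try (D,hash)→4880, (A,hash)→10300, (C,hash)→12880, (A,merge)→14300, (D,merge)→26800, (D,nl_idx)→32680 …(+4); best=4880 via (D,hash)

4880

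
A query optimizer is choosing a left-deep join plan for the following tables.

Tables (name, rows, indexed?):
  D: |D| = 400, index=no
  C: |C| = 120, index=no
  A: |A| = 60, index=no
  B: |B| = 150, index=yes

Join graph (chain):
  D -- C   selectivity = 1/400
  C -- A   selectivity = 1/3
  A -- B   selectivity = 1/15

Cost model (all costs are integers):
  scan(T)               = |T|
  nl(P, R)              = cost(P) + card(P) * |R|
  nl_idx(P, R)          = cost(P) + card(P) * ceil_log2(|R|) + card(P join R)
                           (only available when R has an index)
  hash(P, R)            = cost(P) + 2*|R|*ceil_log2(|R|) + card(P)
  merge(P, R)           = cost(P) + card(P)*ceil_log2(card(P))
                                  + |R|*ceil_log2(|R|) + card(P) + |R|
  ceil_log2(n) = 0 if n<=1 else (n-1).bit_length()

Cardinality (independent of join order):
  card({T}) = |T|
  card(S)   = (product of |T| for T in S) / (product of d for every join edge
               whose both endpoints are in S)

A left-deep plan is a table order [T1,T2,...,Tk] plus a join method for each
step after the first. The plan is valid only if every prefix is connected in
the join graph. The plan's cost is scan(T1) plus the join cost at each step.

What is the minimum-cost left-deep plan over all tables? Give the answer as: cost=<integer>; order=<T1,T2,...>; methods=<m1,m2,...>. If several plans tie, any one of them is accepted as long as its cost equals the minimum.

Selinger DP (subsets sized 1..n):
  {D}: scan cost=400, card=400
  {C}: scan cost=120, card=120
  {A}: scan cost=60, card=60
  {B}: scan cost=150, card=150
  {CD}: card=120; try (C,hash)→2480, (D,merge)→5080, (C,merge)→5360, (D,hash)→7440, (D,nl)→48120, (C,nl)→48400; best=2480 via (C,hash)
  {AC}: card=2400; try (A,hash)→960, (C,merge)→1440, (A,merge)→1500, (C,hash)→1800, (C,nl)→7260, (A,nl)→7320; best=960 via (A,hash)
  {AB}: card=600; try (A,hash)→1020, (B,nl_idx)→1140, (B,merge)→1830, (A,merge)→1920, (B,hash)→2520, (B,nl)→9060 …(+1); best=1020 via (A,hash)
  {ACD}: card=2400; try (A,hash)→3320, (A,merge)→3860, (A,nl)→9680, (D,hash)→10560, (D,merge)→36160, (D,nl)→960960; best=3320 via (A,hash)
  {ABC}: card=24000; try (C,hash)→3300, (B,hash)→5760, (C,merge)→8580, (B,merge)→33510, (B,nl_idx)→44160, (C,nl)→73020 …(+1); best=3300 via (C,hash)
  {ABCD}: card=24000; try (B,hash)→8120, (D,hash)→34500, (B,merge)→35870, (B,nl_idx)→46520, (B,nl)→363320, (D,merge)→391300 …(+1); best=8120 via (B,hash)

cost=8120; order=D,C,A,B; methods=hash,hash,hash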